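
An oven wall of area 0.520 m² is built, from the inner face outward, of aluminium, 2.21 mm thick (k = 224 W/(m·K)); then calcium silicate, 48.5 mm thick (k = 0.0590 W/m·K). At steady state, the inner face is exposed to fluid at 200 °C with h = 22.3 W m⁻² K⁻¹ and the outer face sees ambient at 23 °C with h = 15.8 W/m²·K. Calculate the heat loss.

Q = 98.9 W

Resistance network (inner→outer):
  R_conv,in = 1/(hA) = 1/(22.3·0.520) = 0.08624 K/W
  R_aluminium = L/(kA) = 0.00221/(224·0.520) = 1.897×10^-5 K/W
  R_calcium silicate = L/(kA) = 0.0485/(0.0590·0.520) = 1.581 K/W
  R_conv,out = 1/(hA) = 1/(15.8·0.520) = 0.1217 K/W
ΣR = 0.08624 + 1.897×10^-5 + 1.581 + 0.1217 = 1.789 K/W
Q = ΔT/ΣR = (200 °C − 23 °C)/1.789 = 98.9 W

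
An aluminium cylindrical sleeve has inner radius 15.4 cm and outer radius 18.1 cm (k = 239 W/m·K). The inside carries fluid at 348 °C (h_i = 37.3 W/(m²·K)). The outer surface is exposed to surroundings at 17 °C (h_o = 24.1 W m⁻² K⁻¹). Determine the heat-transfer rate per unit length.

Treat each layer as a resistance in series:
  R'_conv,in = 1/(2πr h) = 1/(2π·0.154·37.3) = 0.02771 m·K/W
  R'_aluminium = ln(0.181/0.154)/(2πk) = 0.1615/(2π·239) = 1.076×10^-4 m·K/W
  R'_conv,out = 1/(2πr h) = 1/(2π·0.181·24.1) = 0.03649 m·K/W
ΣR = 0.02771 + 1.076×10^-4 + 0.03649 = 0.06431 m·K/W
Q' = ΔT/ΣR = (348 °C − 17 °C)/0.06431 = 5150 W/m

Q' = 5.15 kW/m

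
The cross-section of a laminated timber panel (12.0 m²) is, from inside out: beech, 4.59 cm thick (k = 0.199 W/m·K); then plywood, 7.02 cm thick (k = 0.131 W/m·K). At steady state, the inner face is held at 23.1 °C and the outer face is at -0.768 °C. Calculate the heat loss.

Series thermal resistances, inner to outer:
  R_beech = L/(kA) = 0.0459/(0.199·12.0) = 0.01922 K/W
  R_plywood = L/(kA) = 0.0702/(0.131·12.0) = 0.04466 K/W
ΣR = 0.01922 + 0.04466 = 0.06388 K/W
Q = ΔT/ΣR = (23.1 °C − -0.768 °C)/0.06388 = 374 W

Q = 374 W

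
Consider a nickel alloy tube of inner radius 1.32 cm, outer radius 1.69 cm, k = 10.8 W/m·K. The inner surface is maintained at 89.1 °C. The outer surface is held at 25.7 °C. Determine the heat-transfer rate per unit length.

Q' = 2πk·ΔT/ln(r₂/r₁) = 2π × 10.8 × 63.4 / ln(0.0169/0.0132) = 17400 W/m

Q' = 17.4 kW/m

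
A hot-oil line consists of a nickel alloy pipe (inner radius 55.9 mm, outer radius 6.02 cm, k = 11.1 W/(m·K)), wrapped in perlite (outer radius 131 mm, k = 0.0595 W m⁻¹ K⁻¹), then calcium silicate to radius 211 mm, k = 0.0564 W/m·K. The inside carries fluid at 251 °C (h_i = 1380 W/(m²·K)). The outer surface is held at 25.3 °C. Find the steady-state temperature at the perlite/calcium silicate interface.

T = 114 °C

Treat each layer as a resistance in series:
  R'_conv,in = 1/(2πr h) = 1/(2π·0.0559·1380) = 0.002063 m·K/W
  R'_nickel alloy = ln(0.0602/0.0559)/(2πk) = 0.07411/(2π·11.1) = 0.001063 m·K/W
  R'_perlite = ln(0.131/0.0602)/(2πk) = 0.7775/(2π·0.0595) = 2.080 m·K/W
  R'_calcium silicate = ln(0.211/0.131)/(2πk) = 0.4767/(2π·0.0564) = 1.345 m·K/W
ΣR = 0.002063 + 0.001063 + 2.080 + 1.345 = 3.428 m·K/W
Q' = ΔT/ΣR = (251 °C − 25.3 °C)/3.428 = 65.84 W/m
From the inner boundary to the perlite/calcium silicate interface, ΣR_partial = 2.083 m·K/W.
T_interface = T_in − Q'·ΣR_partial = 251 °C − (65.84)(2.083) = 114 °C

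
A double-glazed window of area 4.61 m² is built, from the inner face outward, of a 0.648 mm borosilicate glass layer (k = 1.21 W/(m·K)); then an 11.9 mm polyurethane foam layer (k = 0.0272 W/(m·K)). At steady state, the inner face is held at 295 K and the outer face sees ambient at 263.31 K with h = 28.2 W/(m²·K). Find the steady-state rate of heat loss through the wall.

Q = 309 W

Series thermal resistances, inner to outer:
  R_borosilicate glass = L/(kA) = 6.48×10^-4/(1.21·4.61) = 1.162×10^-4 K/W
  R_polyurethane foam = L/(kA) = 0.0119/(0.0272·4.61) = 0.09490 K/W
  R_conv,out = 1/(hA) = 1/(28.2·4.61) = 0.007692 K/W
ΣR = 1.162×10^-4 + 0.09490 + 0.007692 = 0.1027 K/W
Q = ΔT/ΣR = (295 K − 263.31 K)/0.1027 = 309 W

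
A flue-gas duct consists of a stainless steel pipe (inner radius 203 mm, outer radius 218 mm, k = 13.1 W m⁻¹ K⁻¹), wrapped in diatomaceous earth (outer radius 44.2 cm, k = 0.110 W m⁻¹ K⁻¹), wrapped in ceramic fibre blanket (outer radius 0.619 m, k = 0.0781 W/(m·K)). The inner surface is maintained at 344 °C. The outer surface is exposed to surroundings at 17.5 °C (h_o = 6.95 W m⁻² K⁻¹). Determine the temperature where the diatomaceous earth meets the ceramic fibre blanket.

T = 153 °C

Series thermal resistances, inner to outer:
  R'_stainless steel = ln(0.218/0.203)/(2πk) = 0.07129/(2π·13.1) = 8.661×10^-4 m·K/W
  R'_diatomaceous earth = ln(0.442/0.218)/(2πk) = 0.7068/(2π·0.110) = 1.023 m·K/W
  R'_ceramic fibre blanket = ln(0.619/0.442)/(2πk) = 0.3368/(2π·0.0781) = 0.6863 m·K/W
  R'_conv,out = 1/(2πr h) = 1/(2π·0.619·6.95) = 0.03700 m·K/W
ΣR = 8.661×10^-4 + 1.023 + 0.6863 + 0.03700 = 1.747 m·K/W
Q' = ΔT/ΣR = (344 °C − 17.5 °C)/1.747 = 186.9 W/m
From the inner boundary to the diatomaceous earth/ceramic fibre blanket interface, ΣR_partial = 1.024 m·K/W.
T_interface = T_in − Q'·ΣR_partial = 344 °C − (186.9)(1.024) = 153 °C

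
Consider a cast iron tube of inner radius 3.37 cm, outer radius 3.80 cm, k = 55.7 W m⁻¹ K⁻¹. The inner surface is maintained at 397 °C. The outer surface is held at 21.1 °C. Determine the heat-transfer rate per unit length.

Q' = 2πk·ΔT/ln(r₂/r₁) = 2π × 55.7 × 375.9 / ln(0.0380/0.0337) = 1.10×10^6 W/m

Q' = 1.10×10^6 W/m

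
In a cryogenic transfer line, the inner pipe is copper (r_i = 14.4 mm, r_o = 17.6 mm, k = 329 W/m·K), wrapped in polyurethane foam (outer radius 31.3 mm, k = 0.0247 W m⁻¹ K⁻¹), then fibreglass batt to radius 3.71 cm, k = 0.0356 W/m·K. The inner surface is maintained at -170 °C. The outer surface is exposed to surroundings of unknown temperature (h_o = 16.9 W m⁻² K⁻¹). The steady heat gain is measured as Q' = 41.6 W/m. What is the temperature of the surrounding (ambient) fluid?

T_out = 26.5 °C

Sum the resistances:
  R'_copper = ln(0.0176/0.0144)/(2πk) = 0.2007/(2π·329) = 9.708×10^-5 m·K/W
  R'_polyurethane foam = ln(0.0313/0.0176)/(2πk) = 0.5757/(2π·0.0247) = 3.710 m·K/W
  R'_fibreglass batt = ln(0.0371/0.0313)/(2πk) = 0.1700/(2π·0.0356) = 0.7600 m·K/W
  R'_conv,out = 1/(2πr h) = 1/(2π·0.0371·16.9) = 0.2538 m·K/W
ΣR = 4.724 m·K/W
ΔT = Q'·ΣR = 41.6 × 4.724 = 196.5 K
Heat flows inward, so T_out = T_in + ΔT = -170 + 196.5 = 26.5 °C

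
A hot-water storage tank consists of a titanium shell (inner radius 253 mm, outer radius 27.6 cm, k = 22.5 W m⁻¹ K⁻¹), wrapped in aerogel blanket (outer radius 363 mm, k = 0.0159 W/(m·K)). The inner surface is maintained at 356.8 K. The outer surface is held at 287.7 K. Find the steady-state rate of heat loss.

Series thermal resistances, inner to outer:
  R_titanium = (1/0.253 − 1/0.276)/(4πk) = 0.3294/(4π·22.5) = 0.001165 K/W
  R_aerogel blanket = (1/0.276 − 1/0.363)/(4πk) = 0.8684/(4π·0.0159) = 4.346 K/W
ΣR = 0.001165 + 4.346 = 4.347 K/W
Q = ΔT/ΣR = (356.8 K − 287.7 K)/4.347 = 15.9 W

Q = 15.9 W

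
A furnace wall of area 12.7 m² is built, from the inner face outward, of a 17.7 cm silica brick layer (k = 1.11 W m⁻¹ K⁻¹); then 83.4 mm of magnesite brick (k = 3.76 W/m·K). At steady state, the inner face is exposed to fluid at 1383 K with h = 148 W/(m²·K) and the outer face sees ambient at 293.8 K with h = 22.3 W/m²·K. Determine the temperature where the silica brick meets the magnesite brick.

Resistance network (inner→outer):
  R_conv,in = 1/(hA) = 1/(148·12.7) = 5.320×10^-4 K/W
  R_silica brick = L/(kA) = 0.177/(1.11·12.7) = 0.01256 K/W
  R_magnesite brick = L/(kA) = 0.0834/(3.76·12.7) = 0.001747 K/W
  R_conv,out = 1/(hA) = 1/(22.3·12.7) = 0.003531 K/W
ΣR = 5.320×10^-4 + 0.01256 + 0.001747 + 0.003531 = 0.01837 K/W
Q = ΔT/ΣR = (1383 K − 293.8 K)/0.01837 = 59290 W
From the inner boundary to the silica brick/magnesite brick interface, ΣR_partial = 0.01309 K/W.
T_interface = T_in − Q·ΣR_partial = 1383 K − (59290)(0.01309) = 607 K

T = 607 K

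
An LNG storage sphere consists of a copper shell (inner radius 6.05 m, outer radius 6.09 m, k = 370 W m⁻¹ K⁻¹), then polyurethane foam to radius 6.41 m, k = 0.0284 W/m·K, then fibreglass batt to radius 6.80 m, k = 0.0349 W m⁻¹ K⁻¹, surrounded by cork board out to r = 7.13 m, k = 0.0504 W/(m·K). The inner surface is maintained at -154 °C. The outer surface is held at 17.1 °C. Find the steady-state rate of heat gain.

Treat each layer as a resistance in series:
  R_copper = (1/6.05 − 1/6.09)/(4πk) = 0.001086/(4π·370) = 2.335×10^-7 K/W
  R_polyurethane foam = (1/6.09 − 1/6.41)/(4πk) = 0.008197/(4π·0.0284) = 0.02297 K/W
  R_fibreglass batt = (1/6.41 − 1/6.80)/(4πk) = 0.008947/(4π·0.0349) = 0.02040 K/W
  R_cork board = (1/6.80 − 1/7.13)/(4πk) = 0.006806/(4π·0.0504) = 0.01075 K/W
ΣR = 2.335×10^-7 + 0.02297 + 0.02040 + 0.01075 = 0.05412 K/W
Q = ΔT/ΣR = (-154 °C − 17.1 °C)/0.05412 = -3160 W
(Negative Q ⇒ heat flows inward; heat gain = 3160 W.)

Q = 3160 W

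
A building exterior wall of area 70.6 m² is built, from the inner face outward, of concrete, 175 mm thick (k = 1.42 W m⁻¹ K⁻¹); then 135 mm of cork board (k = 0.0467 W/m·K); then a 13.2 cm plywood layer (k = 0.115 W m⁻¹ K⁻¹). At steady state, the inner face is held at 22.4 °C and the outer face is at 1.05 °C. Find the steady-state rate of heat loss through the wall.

Q = 362 W

Resistance network (inner→outer):
  R_concrete = L/(kA) = 0.175/(1.42·70.6) = 0.001746 K/W
  R_cork board = L/(kA) = 0.135/(0.0467·70.6) = 0.04095 K/W
  R_plywood = L/(kA) = 0.132/(0.115·70.6) = 0.01626 K/W
ΣR = 0.001746 + 0.04095 + 0.01626 = 0.05896 K/W
Q = ΔT/ΣR = (22.4 °C − 1.05 °C)/0.05896 = 362 W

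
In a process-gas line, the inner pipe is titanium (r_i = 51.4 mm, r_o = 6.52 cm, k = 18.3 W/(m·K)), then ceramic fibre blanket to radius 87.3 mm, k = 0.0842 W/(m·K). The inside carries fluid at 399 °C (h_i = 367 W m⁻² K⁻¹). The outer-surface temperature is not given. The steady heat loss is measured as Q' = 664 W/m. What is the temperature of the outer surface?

Sum the resistances:
  R'_conv,in = 1/(2πr h) = 1/(2π·0.0514·367) = 0.008437 m·K/W
  R'_titanium = ln(0.0652/0.0514)/(2πk) = 0.2378/(2π·18.3) = 0.002068 m·K/W
  R'_ceramic fibre blanket = ln(0.0873/0.0652)/(2πk) = 0.2919/(2π·0.0842) = 0.5517 m·K/W
ΣR = 0.5622 m·K/W
ΔT = Q'·ΣR = 664 × 0.5622 = 373.3 K
Heat flows outward, so T_out = T_in − ΔT = 399 − 373.3 = 25.7 °C

T_out = 25.7 °C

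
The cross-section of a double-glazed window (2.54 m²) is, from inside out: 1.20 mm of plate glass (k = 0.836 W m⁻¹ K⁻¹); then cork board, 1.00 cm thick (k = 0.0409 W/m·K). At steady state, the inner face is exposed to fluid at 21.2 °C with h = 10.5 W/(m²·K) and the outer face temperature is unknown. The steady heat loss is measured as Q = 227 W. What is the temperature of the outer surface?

Sum the resistances:
  R_conv,in = 1/(hA) = 1/(10.5·2.54) = 0.03750 K/W
  R_plate glass = L/(kA) = 0.00120/(0.836·2.54) = 5.651×10^-4 K/W
  R_cork board = L/(kA) = 0.0100/(0.0409·2.54) = 0.09626 K/W
ΣR = 0.1343 K/W
ΔT = Q·ΣR = 227 × 0.1343 = 30.49 K
Heat flows outward, so T_out = T_in − ΔT = 21.2 − 30.49 = -9.29 °C

T_out = -9.29 °C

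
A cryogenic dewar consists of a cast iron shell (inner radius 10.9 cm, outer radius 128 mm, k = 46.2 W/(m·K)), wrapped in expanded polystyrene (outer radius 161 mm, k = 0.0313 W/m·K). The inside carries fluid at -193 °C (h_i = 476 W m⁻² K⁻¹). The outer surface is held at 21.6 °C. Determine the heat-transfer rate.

Treat each layer as a resistance in series:
  R_conv,in = 1/(4πr²h) = 1/(4π·0.109²·476) = 0.01407 K/W
  R_cast iron = (1/0.109 − 1/0.128)/(4πk) = 1.362/(4π·46.2) = 0.002346 K/W
  R_expanded polystyrene = (1/0.128 − 1/0.161)/(4πk) = 1.601/(4π·0.0313) = 4.071 K/W
ΣR = 0.01407 + 0.002346 + 4.071 = 4.087 K/W
Q = ΔT/ΣR = (-193 °C − 21.6 °C)/4.087 = -52.5 W
(Negative Q ⇒ heat flows inward; heat gain = 52.5 W.)

Q = 52.5 W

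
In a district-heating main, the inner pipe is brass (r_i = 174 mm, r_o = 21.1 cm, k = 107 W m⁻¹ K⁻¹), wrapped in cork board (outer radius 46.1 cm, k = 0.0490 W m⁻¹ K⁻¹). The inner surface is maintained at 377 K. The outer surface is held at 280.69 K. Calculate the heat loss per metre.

Q' = 37.9 W/m

Resistance network (inner→outer):
  R'_brass = ln(0.211/0.174)/(2πk) = 0.1928/(2π·107) = 2.868×10^-4 m·K/W
  R'_cork board = ln(0.461/0.211)/(2πk) = 0.7815/(2π·0.0490) = 2.538 m·K/W
ΣR = 2.868×10^-4 + 2.538 = 2.538 m·K/W
Q' = ΔT/ΣR = (377 K − 280.69 K)/2.538 = 37.9 W/m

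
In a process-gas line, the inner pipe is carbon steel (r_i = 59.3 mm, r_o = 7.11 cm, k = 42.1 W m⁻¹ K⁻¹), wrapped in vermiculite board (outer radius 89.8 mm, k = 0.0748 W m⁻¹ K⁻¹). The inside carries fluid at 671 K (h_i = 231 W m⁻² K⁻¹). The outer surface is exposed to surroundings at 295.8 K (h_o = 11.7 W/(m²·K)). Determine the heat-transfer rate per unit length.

Treat each layer as a resistance in series:
  R'_conv,in = 1/(2πr h) = 1/(2π·0.0593·231) = 0.01162 m·K/W
  R'_carbon steel = ln(0.0711/0.0593)/(2πk) = 0.1815/(2π·42.1) = 6.861×10^-4 m·K/W
  R'_vermiculite board = ln(0.0898/0.0711)/(2πk) = 0.2335/(2π·0.0748) = 0.4968 m·K/W
  R'_conv,out = 1/(2πr h) = 1/(2π·0.0898·11.7) = 0.1515 m·K/W
ΣR = 0.01162 + 6.861×10^-4 + 0.4968 + 0.1515 = 0.6606 m·K/W
Q' = ΔT/ΣR = (671 K − 295.8 K)/0.6606 = 568 W/m

Q' = 568 W/m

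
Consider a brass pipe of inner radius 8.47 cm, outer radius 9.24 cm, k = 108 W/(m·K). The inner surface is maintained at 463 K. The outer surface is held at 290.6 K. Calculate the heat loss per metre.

Q' = 2πk·ΔT/ln(r₂/r₁) = 2π × 108 × 172.4 / ln(0.0924/0.0847) = 1.34×10^6 W/m

Q' = 1340 kW/m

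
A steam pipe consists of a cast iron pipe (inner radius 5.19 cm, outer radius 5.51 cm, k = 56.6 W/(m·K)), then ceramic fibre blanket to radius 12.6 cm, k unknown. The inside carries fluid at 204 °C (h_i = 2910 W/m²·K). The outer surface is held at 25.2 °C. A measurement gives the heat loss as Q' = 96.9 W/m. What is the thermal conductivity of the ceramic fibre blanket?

ΣR = ΔT/Q' = |204 − 25.2|/96.9 = 1.845 m·K/W
Known resistances:
  R'_conv,in = 1/(2πr h) = 1/(2π·0.0519·2910) = 0.001054 m·K/W
  R'_cast iron = ln(0.0551/0.0519)/(2πk) = 0.05983/(2π·56.6) = 1.682×10^-4 m·K/W
R_ceramic fibre blanket = ΣR − ΣR_known = 1.845 − 0.001222 = 1.844 m·K/W
ln(r₂/r₁)/(2πk) = 1.844 ⇒ k = 0.8271/(2π·1.844) = 0.0714 W/m·K

k = 0.0714 W/m·K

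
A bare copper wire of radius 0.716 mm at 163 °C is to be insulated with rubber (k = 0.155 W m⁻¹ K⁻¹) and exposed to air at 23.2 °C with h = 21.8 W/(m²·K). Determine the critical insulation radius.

For a cylinder, r_cr = k_ins/h = 0.155/21.8 = 0.00711 m = 0.711 cm

r_cr = 0.711 cm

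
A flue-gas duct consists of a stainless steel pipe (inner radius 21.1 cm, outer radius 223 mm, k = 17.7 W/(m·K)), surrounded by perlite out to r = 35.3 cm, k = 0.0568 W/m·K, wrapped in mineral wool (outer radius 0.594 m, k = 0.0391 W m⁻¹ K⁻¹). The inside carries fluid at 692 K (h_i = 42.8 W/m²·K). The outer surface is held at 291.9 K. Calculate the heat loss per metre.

Q' = 117 W/m

Resistance network (inner→outer):
  R'_conv,in = 1/(2πr h) = 1/(2π·0.211·42.8) = 0.01762 m·K/W
  R'_stainless steel = ln(0.223/0.211)/(2πk) = 0.05531/(2π·17.7) = 4.974×10^-4 m·K/W
  R'_perlite = ln(0.353/0.223)/(2πk) = 0.4593/(2π·0.0568) = 1.287 m·K/W
  R'_mineral wool = ln(0.594/0.353)/(2πk) = 0.5204/(2π·0.0391) = 2.118 m·K/W
ΣR = 0.01762 + 4.974×10^-4 + 1.287 + 2.118 = 3.423 m·K/W
Q' = ΔT/ΣR = (692 K − 291.9 K)/3.423 = 117 W/m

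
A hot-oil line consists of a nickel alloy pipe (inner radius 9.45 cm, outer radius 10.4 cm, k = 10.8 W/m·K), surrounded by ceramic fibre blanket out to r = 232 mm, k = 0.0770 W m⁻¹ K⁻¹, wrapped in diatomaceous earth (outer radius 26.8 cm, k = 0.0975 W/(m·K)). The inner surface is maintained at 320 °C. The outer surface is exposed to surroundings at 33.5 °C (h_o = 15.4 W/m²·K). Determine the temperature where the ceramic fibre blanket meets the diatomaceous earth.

Series thermal resistances, inner to outer:
  R'_nickel alloy = ln(0.104/0.0945)/(2πk) = 0.09579/(2π·10.8) = 0.001412 m·K/W
  R'_ceramic fibre blanket = ln(0.232/0.104)/(2πk) = 0.8023/(2π·0.0770) = 1.658 m·K/W
  R'_diatomaceous earth = ln(0.268/0.232)/(2πk) = 0.1442/(2π·0.0975) = 0.2355 m·K/W
  R'_conv,out = 1/(2πr h) = 1/(2π·0.268·15.4) = 0.03856 m·K/W
ΣR = 0.001412 + 1.658 + 0.2355 + 0.03856 = 1.933 m·K/W
Q' = ΔT/ΣR = (320 °C − 33.5 °C)/1.933 = 148.2 W/m
From the inner boundary to the ceramic fibre blanket/diatomaceous earth interface, ΣR_partial = 1.659 m·K/W.
T_interface = T_in − Q'·ΣR_partial = 320 °C − (148.2)(1.659) = 74.1 °C

T = 74.1 °C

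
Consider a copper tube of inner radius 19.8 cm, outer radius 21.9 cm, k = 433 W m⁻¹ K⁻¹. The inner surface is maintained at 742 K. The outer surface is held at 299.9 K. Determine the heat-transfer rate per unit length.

Q' = 2πk·ΔT/ln(r₂/r₁) = 2π × 433 × 442.1 / ln(0.219/0.198) = 1.19×10^7 W/m

Q' = 11900 kW/m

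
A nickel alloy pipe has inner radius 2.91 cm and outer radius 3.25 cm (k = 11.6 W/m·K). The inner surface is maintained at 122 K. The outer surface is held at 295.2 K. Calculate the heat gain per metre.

Q' = 114 kW/m

Q' = 2πk·ΔT/ln(r₂/r₁) = 2π × 11.6 × 173.2 / ln(0.0325/0.0291) = 1.14×10^5 W/m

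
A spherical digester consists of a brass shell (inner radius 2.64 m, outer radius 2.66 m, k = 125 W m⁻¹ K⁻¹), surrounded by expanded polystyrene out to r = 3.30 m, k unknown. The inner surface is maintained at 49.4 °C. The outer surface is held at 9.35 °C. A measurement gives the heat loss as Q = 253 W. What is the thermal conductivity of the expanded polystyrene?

ΣR = ΔT/Q = |49.4 − 9.35|/253 = 0.1583 K/W
Known resistances:
  R_brass = (1/2.64 − 1/2.66)/(4πk) = 0.002848/(4π·125) = 1.813×10^-6 K/W
R_expanded polystyrene = ΣR − ΣR_known = 0.1583 − 1.813×10^-6 = 0.1583 K/W
(1/r₁−1/r₂)/(4πk) = 0.1583 ⇒ k = 0.07291/(4π·0.1583) = 0.0367 W/m·K

k = 0.0367 W/m·K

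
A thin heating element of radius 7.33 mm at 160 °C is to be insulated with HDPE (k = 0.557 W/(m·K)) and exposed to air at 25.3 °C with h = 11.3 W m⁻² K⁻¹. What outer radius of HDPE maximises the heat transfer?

For a cylinder, r_cr = k_ins/h = 0.557/11.3 = 0.0493 m = 4.93 cm

r_cr = 4.93 cm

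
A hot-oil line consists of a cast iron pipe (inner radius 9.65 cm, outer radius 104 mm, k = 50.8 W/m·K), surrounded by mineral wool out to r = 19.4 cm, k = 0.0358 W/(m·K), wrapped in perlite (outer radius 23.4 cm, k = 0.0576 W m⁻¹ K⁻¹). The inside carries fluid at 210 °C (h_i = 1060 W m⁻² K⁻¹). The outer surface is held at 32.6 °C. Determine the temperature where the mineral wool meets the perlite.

T = 60.5 °C

Series thermal resistances, inner to outer:
  R'_conv,in = 1/(2πr h) = 1/(2π·0.0965·1060) = 0.001556 m·K/W
  R'_cast iron = ln(0.104/0.0965)/(2πk) = 0.07485/(2π·50.8) = 2.345×10^-4 m·K/W
  R'_mineral wool = ln(0.194/0.104)/(2πk) = 0.6235/(2π·0.0358) = 2.772 m·K/W
  R'_perlite = ln(0.234/0.194)/(2πk) = 0.1875/(2π·0.0576) = 0.5180 m·K/W
ΣR = 0.001556 + 2.345×10^-4 + 2.772 + 0.5180 = 3.292 m·K/W
Q' = ΔT/ΣR = (210 °C − 32.6 °C)/3.292 = 53.89 W/m
From the inner boundary to the mineral wool/perlite interface, ΣR_partial = 2.774 m·K/W.
T_interface = T_in − Q'·ΣR_partial = 210 °C − (53.89)(2.774) = 60.5 °C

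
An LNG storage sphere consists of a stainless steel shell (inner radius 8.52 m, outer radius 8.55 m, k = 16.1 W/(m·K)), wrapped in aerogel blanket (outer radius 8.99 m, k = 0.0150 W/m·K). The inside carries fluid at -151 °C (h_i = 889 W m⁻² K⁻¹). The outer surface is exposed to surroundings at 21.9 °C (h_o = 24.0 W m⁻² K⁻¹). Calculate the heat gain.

Series thermal resistances, inner to outer:
  R_conv,in = 1/(4πr²h) = 1/(4π·8.52²·889) = 1.233×10^-6 K/W
  R_stainless steel = (1/8.52 − 1/8.55)/(4πk) = 4.118×10^-4/(4π·16.1) = 2.036×10^-6 K/W
  R_aerogel blanket = (1/8.55 − 1/8.99)/(4πk) = 0.005724/(4π·0.0150) = 0.03037 K/W
  R_conv,out = 1/(4πr²h) = 1/(4π·8.99²·24.0) = 4.103×10^-5 K/W
ΣR = 1.233×10^-6 + 2.036×10^-6 + 0.03037 + 4.103×10^-5 = 0.03041 K/W
Q = ΔT/ΣR = (-151 °C − 21.9 °C)/0.03041 = -5690 W
(Negative Q ⇒ heat flows inward; heat gain = 5690 W.)

Q = 5.69 kW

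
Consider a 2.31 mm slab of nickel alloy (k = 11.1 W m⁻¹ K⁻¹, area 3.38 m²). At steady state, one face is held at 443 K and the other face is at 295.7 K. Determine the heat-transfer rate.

Q = 2390 kW

Q = kA·ΔT/L = 11.1 × 3.38 × |443 K − 295.7 K| / 0.00231 = 2.39×10^6 W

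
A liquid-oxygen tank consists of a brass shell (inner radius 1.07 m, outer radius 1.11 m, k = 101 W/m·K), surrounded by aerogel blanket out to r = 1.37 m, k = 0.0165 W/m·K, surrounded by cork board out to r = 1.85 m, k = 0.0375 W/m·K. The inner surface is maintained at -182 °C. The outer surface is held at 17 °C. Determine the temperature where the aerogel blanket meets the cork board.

Resistance network (inner→outer):
  R_brass = (1/1.07 − 1/1.11)/(4πk) = 0.03368/(4π·101) = 2.654×10^-5 K/W
  R_aerogel blanket = (1/1.11 − 1/1.37)/(4πk) = 0.1710/(4π·0.0165) = 0.8246 K/W
  R_cork board = (1/1.37 − 1/1.85)/(4πk) = 0.1894/(4π·0.0375) = 0.4019 K/W
ΣR = 2.654×10^-5 + 0.8246 + 0.4019 = 1.227 K/W
Q = ΔT/ΣR = (-182 °C − 17 °C)/1.227 = -162.2 W
From the inner boundary to the aerogel blanket/cork board interface, ΣR_partial = 0.8246 K/W.
T_interface = T_in − Q·ΣR_partial = -182 °C − (-162.2)(0.8246) = -48.2 °C

T = -48.2 °C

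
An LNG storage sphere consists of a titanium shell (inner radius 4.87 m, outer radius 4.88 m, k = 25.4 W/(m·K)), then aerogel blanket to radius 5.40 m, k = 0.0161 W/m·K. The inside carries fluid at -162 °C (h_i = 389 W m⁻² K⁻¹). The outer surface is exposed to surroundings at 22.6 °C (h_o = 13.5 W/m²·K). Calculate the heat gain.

Q = 1890 W

Series thermal resistances, inner to outer:
  R_conv,in = 1/(4πr²h) = 1/(4π·4.87²·389) = 8.625×10^-6 K/W
  R_titanium = (1/4.87 − 1/4.88)/(4πk) = 4.208×10^-4/(4π·25.4) = 1.318×10^-6 K/W
  R_aerogel blanket = (1/4.88 − 1/5.40)/(4πk) = 0.01973/(4π·0.0161) = 0.09753 K/W
  R_conv,out = 1/(4πr²h) = 1/(4π·5.40²·13.5) = 2.021×10^-4 K/W
ΣR = 8.625×10^-6 + 1.318×10^-6 + 0.09753 + 2.021×10^-4 = 0.09774 K/W
Q = ΔT/ΣR = (-162 °C − 22.6 °C)/0.09774 = -1890 W
(Negative Q ⇒ heat flows inward; heat gain = 1890 W.)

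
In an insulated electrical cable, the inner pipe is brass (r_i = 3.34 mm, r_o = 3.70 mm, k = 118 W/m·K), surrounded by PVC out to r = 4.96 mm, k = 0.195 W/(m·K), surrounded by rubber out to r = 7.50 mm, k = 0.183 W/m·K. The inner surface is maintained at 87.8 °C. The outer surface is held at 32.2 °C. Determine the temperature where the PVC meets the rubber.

Series thermal resistances, inner to outer:
  R'_brass = ln(0.00370/0.00334)/(2πk) = 0.1024/(2π·118) = 1.381×10^-4 m·K/W
  R'_PVC = ln(0.00496/0.00370)/(2πk) = 0.2931/(2π·0.195) = 0.2392 m·K/W
  R'_rubber = ln(0.00750/0.00496)/(2πk) = 0.4135/(2π·0.183) = 0.3596 m·K/W
ΣR = 1.381×10^-4 + 0.2392 + 0.3596 = 0.5989 m·K/W
Q' = ΔT/ΣR = (87.8 °C − 32.2 °C)/0.5989 = 92.84 W/m
From the inner boundary to the PVC/rubber interface, ΣR_partial = 0.2393 m·K/W.
T_interface = T_in − Q'·ΣR_partial = 87.8 °C − (92.84)(0.2393) = 65.6 °C

T = 65.6 °C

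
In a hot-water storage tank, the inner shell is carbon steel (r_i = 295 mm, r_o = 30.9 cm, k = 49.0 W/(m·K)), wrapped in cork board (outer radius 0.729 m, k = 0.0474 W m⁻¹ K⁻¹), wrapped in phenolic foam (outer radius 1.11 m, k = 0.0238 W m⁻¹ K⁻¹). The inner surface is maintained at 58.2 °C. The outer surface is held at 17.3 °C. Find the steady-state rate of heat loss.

Q = 8.69 W

Resistance network (inner→outer):
  R_carbon steel = (1/0.295 − 1/0.309)/(4πk) = 0.1536/(4π·49.0) = 2.494×10^-4 K/W
  R_cork board = (1/0.309 − 1/0.729)/(4πk) = 1.865/(4π·0.0474) = 3.130 K/W
  R_phenolic foam = (1/0.729 − 1/1.11)/(4πk) = 0.4708/(4π·0.0238) = 1.574 K/W
ΣR = 2.494×10^-4 + 3.130 + 1.574 = 4.704 K/W
Q = ΔT/ΣR = (58.2 °C − 17.3 °C)/4.704 = 8.69 W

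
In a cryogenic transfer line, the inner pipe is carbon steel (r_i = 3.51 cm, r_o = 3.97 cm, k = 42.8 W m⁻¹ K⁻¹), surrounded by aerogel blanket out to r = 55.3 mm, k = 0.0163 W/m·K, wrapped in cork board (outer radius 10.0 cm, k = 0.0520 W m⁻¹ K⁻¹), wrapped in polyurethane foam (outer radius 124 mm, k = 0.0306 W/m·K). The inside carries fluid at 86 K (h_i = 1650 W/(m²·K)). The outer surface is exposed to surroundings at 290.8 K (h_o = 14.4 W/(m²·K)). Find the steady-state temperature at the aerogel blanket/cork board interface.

T = 192.0 K

Series thermal resistances, inner to outer:
  R'_conv,in = 1/(2πr h) = 1/(2π·0.0351·1650) = 0.002748 m·K/W
  R'_carbon steel = ln(0.0397/0.0351)/(2πk) = 0.1232/(2π·42.8) = 4.579×10^-4 m·K/W
  R'_aerogel blanket = ln(0.0553/0.0397)/(2πk) = 0.3314/(2π·0.0163) = 3.236 m·K/W
  R'_cork board = ln(0.100/0.0553)/(2πk) = 0.5924/(2π·0.0520) = 1.813 m·K/W
  R'_polyurethane foam = ln(0.124/0.100)/(2πk) = 0.2151/(2π·0.0306) = 1.119 m·K/W
  R'_conv,out = 1/(2πr h) = 1/(2π·0.124·14.4) = 0.08913 m·K/W
ΣR = 0.002748 + 4.579×10^-4 + 3.236 + 1.813 + 1.119 + 0.08913 = 6.260 m·K/W
Q' = ΔT/ΣR = (86 K − 290.8 K)/6.260 = -32.72 W/m
From the inner boundary to the aerogel blanket/cork board interface, ΣR_partial = 3.239 m·K/W.
T_interface = T_in − Q'·ΣR_partial = 86 K − (-32.72)(3.239) = 192.0 K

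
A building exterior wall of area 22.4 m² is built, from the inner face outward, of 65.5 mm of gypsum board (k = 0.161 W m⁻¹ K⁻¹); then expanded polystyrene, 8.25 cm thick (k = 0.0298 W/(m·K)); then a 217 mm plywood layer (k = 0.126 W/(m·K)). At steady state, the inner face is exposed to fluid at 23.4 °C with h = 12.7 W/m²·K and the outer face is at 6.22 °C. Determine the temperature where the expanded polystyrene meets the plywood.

T = 12.2 °C

Resistance network (inner→outer):
  R_conv,in = 1/(hA) = 1/(12.7·22.4) = 0.003515 K/W
  R_gypsum board = L/(kA) = 0.0655/(0.161·22.4) = 0.01816 K/W
  R_expanded polystyrene = L/(kA) = 0.0825/(0.0298·22.4) = 0.1236 K/W
  R_plywood = L/(kA) = 0.217/(0.126·22.4) = 0.07688 K/W
ΣR = 0.003515 + 0.01816 + 0.1236 + 0.07688 = 0.2222 K/W
Q = ΔT/ΣR = (23.4 °C − 6.22 °C)/0.2222 = 77.32 W
From the inner boundary to the expanded polystyrene/plywood interface, ΣR_partial = 0.1453 K/W.
T_interface = T_in − Q·ΣR_partial = 23.4 °C − (77.32)(0.1453) = 12.2 °C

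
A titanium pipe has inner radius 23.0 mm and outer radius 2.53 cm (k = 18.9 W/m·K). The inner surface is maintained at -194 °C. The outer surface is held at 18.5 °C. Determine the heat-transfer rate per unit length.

Q' = 2.65×10^5 W/m

Q' = 2πk·ΔT/ln(r₂/r₁) = 2π × 18.9 × 212.5 / ln(0.0253/0.0230) = 2.65×10^5 W/m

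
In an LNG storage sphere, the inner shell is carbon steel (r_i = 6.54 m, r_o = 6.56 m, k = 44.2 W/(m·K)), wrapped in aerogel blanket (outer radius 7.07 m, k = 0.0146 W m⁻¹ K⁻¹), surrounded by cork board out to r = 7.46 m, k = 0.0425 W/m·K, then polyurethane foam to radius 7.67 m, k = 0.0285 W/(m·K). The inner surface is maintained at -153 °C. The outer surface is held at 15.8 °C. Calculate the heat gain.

Series thermal resistances, inner to outer:
  R_carbon steel = (1/6.54 − 1/6.56)/(4πk) = 4.662×10^-4/(4π·44.2) = 8.393×10^-7 K/W
  R_aerogel blanket = (1/6.56 − 1/7.07)/(4πk) = 0.01100/(4π·0.0146) = 0.05994 K/W
  R_cork board = (1/7.07 − 1/7.46)/(4πk) = 0.007394/(4π·0.0425) = 0.01385 K/W
  R_polyurethane foam = (1/7.46 − 1/7.67)/(4πk) = 0.003670/(4π·0.0285) = 0.01025 K/W
ΣR = 8.393×10^-7 + 0.05994 + 0.01385 + 0.01025 = 0.08404 K/W
Q = ΔT/ΣR = (-153 °C − 15.8 °C)/0.08404 = -2010 W
(Negative Q ⇒ heat flows inward; heat gain = 2010 W.)

Q = 2.01 kW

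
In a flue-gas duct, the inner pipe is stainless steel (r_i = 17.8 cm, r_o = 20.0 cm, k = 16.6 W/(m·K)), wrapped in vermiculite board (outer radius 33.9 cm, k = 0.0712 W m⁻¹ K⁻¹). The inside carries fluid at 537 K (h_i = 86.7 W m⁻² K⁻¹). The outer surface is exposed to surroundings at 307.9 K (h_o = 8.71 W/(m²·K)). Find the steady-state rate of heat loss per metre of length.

Q' = 184 W/m

Resistance network (inner→outer):
  R'_conv,in = 1/(2πr h) = 1/(2π·0.178·86.7) = 0.01031 m·K/W
  R'_stainless steel = ln(0.200/0.178)/(2πk) = 0.1165/(2π·16.6) = 0.001117 m·K/W
  R'_vermiculite board = ln(0.339/0.200)/(2πk) = 0.5277/(2π·0.0712) = 1.180 m·K/W
  R'_conv,out = 1/(2πr h) = 1/(2π·0.339·8.71) = 0.05390 m·K/W
ΣR = 0.01031 + 0.001117 + 1.180 + 0.05390 = 1.245 m·K/W
Q' = ΔT/ΣR = (537 K − 307.9 K)/1.245 = 184 W/m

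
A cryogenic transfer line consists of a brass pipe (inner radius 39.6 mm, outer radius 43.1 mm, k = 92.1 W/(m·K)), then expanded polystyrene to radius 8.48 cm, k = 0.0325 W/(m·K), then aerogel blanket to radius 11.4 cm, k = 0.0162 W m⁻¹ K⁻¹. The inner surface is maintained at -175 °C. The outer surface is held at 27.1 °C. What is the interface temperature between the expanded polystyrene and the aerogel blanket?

T = -67.3 °C

Resistance network (inner→outer):
  R'_brass = ln(0.0431/0.0396)/(2πk) = 0.08469/(2π·92.1) = 1.464×10^-4 m·K/W
  R'_expanded polystyrene = ln(0.0848/0.0431)/(2πk) = 0.6768/(2π·0.0325) = 3.314 m·K/W
  R'_aerogel blanket = ln(0.114/0.0848)/(2πk) = 0.2959/(2π·0.0162) = 2.907 m·K/W
ΣR = 1.464×10^-4 + 3.314 + 2.907 = 6.221 m·K/W
Q' = ΔT/ΣR = (-175 °C − 27.1 °C)/6.221 = -32.49 W/m
From the inner boundary to the expanded polystyrene/aerogel blanket interface, ΣR_partial = 3.314 m·K/W.
T_interface = T_in − Q'·ΣR_partial = -175 °C − (-32.49)(3.314) = -67.3 °C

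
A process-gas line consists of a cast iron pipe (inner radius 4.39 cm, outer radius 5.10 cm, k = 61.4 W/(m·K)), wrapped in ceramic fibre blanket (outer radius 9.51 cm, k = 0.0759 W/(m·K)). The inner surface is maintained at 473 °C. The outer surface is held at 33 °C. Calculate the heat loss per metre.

Q' = 337 W/m

Series thermal resistances, inner to outer:
  R'_cast iron = ln(0.0510/0.0439)/(2πk) = 0.1499/(2π·61.4) = 3.886×10^-4 m·K/W
  R'_ceramic fibre blanket = ln(0.0951/0.0510)/(2πk) = 0.6231/(2π·0.0759) = 1.307 m·K/W
ΣR = 3.886×10^-4 + 1.307 = 1.307 m·K/W
Q' = ΔT/ΣR = (473 °C − 33 °C)/1.307 = 337 W/m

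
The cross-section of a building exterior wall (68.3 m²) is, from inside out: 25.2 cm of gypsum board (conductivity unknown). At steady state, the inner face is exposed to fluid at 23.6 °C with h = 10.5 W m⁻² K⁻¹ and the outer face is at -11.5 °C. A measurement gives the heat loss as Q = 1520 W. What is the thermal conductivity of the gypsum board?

ΣR = ΔT/Q = |23.6 − -11.5|/1520 = 0.02309 K/W
Known resistances:
  R_conv,in = 1/(hA) = 1/(10.5·68.3) = 0.001394 K/W
R_gypsum board = ΣR − ΣR_known = 0.02309 − 0.001394 = 0.02170 K/W
L/(kA) = 0.02170 ⇒ k = 0.252/(0.02170·68.3) = 0.170 W/m·K

k = 0.170 W/m·K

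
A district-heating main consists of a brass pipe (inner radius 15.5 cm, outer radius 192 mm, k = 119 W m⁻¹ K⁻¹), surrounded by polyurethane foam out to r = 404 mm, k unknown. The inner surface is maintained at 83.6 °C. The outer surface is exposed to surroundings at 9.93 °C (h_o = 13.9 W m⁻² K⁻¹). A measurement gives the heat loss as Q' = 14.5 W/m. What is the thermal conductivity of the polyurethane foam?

ΣR = ΔT/Q' = |83.6 − 9.93|/14.5 = 5.081 m·K/W
Known resistances:
  R'_brass = ln(0.192/0.155)/(2πk) = 0.2141/(2π·119) = 2.863×10^-4 m·K/W
  R'_conv,out = 1/(2πr h) = 1/(2π·0.404·13.9) = 0.02834 m·K/W
R_polyurethane foam = ΣR − ΣR_known = 5.081 − 0.02863 = 5.052 m·K/W
ln(r₂/r₁)/(2πk) = 5.052 ⇒ k = 0.7439/(2π·5.052) = 0.0234 W/m·K

k = 0.0234 W/m·K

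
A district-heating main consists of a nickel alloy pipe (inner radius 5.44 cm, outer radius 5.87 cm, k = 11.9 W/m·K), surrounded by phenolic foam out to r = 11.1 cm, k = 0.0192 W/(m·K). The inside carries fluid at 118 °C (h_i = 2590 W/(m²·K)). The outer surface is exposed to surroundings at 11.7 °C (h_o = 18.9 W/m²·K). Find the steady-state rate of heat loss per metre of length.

Series thermal resistances, inner to outer:
  R'_conv,in = 1/(2πr h) = 1/(2π·0.0544·2590) = 0.001130 m·K/W
  R'_nickel alloy = ln(0.0587/0.0544)/(2πk) = 0.07608/(2π·11.9) = 0.001017 m·K/W
  R'_phenolic foam = ln(0.111/0.0587)/(2πk) = 0.6371/(2π·0.0192) = 5.281 m·K/W
  R'_conv,out = 1/(2πr h) = 1/(2π·0.111·18.9) = 0.07586 m·K/W
ΣR = 0.001130 + 0.001017 + 5.281 + 0.07586 = 5.359 m·K/W
Q' = ΔT/ΣR = (118 °C − 11.7 °C)/5.359 = 19.8 W/m

Q' = 19.8 W/m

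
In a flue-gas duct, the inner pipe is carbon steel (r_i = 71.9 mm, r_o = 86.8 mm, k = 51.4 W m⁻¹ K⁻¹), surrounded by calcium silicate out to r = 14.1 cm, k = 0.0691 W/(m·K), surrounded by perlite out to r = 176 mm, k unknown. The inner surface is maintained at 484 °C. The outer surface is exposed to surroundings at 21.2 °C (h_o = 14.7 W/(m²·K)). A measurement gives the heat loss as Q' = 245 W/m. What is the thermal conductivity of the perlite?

k = 0.0497 W/m·K

ΣR = ΔT/Q' = |484 − 21.2|/245 = 1.889 m·K/W
Known resistances:
  R'_carbon steel = ln(0.0868/0.0719)/(2πk) = 0.1883/(2π·51.4) = 5.831×10^-4 m·K/W
  R'_calcium silicate = ln(0.141/0.0868)/(2πk) = 0.4852/(2π·0.0691) = 1.117 m·K/W
  R'_conv,out = 1/(2πr h) = 1/(2π·0.176·14.7) = 0.06152 m·K/W
R_perlite = ΣR − ΣR_known = 1.889 − 1.179 = 0.7100 m·K/W
ln(r₂/r₁)/(2πk) = 0.7100 ⇒ k = 0.2217/(2π·0.7100) = 0.0497 W/m·K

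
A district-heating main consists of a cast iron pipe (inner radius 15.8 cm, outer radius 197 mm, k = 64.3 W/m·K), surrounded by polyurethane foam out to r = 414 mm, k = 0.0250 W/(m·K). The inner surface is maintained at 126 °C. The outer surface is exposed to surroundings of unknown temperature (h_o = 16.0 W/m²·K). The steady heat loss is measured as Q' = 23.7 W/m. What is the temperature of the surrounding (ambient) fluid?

Series resistances:
  R'_cast iron = ln(0.197/0.158)/(2πk) = 0.2206/(2π·64.3) = 5.460×10^-4 m·K/W
  R'_polyurethane foam = ln(0.414/0.197)/(2πk) = 0.7427/(2π·0.0250) = 4.728 m·K/W
  R'_conv,out = 1/(2πr h) = 1/(2π·0.414·16.0) = 0.02403 m·K/W
ΣR = 4.753 m·K/W
ΔT = Q'·ΣR = 23.7 × 4.753 = 112.6 K
Heat flows outward, so T_out = T_in − ΔT = 126 − 112.6 = 13.4 °C

T_out = 13.4 °C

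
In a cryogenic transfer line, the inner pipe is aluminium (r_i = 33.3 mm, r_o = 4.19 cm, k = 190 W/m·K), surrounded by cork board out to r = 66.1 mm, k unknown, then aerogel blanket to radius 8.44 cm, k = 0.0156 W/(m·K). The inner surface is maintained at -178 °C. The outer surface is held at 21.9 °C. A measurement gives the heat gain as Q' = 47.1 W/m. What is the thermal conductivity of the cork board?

ΣR = ΔT/Q' = |-178 − 21.9|/47.1 = 4.244 m·K/W
Known resistances:
  R'_aluminium = ln(0.0419/0.0333)/(2πk) = 0.2297/(2π·190) = 1.924×10^-4 m·K/W
  R'_aerogel blanket = ln(0.0844/0.0661)/(2πk) = 0.2444/(2π·0.0156) = 2.493 m·K/W
R_cork board = ΣR − ΣR_known = 4.244 − 2.493 = 1.751 m·K/W
ln(r₂/r₁)/(2πk) = 1.751 ⇒ k = 0.4559/(2π·1.751) = 0.0414 W/m·K

k = 0.0414 W/m·K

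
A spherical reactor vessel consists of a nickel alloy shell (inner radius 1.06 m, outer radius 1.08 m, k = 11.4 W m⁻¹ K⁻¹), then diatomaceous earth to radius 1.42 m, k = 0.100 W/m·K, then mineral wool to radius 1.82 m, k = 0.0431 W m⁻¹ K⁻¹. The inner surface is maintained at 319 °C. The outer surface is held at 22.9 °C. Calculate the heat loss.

Q = 640 W

Treat each layer as a resistance in series:
  R_nickel alloy = (1/1.06 − 1/1.08)/(4πk) = 0.01747/(4π·11.4) = 1.220×10^-4 K/W
  R_diatomaceous earth = (1/1.08 − 1/1.42)/(4πk) = 0.2217/(4π·0.100) = 0.1764 K/W
  R_mineral wool = (1/1.42 − 1/1.82)/(4πk) = 0.1548/(4π·0.0431) = 0.2858 K/W
ΣR = 1.220×10^-4 + 0.1764 + 0.2858 = 0.4623 K/W
Q = ΔT/ΣR = (319 °C − 22.9 °C)/0.4623 = 640 W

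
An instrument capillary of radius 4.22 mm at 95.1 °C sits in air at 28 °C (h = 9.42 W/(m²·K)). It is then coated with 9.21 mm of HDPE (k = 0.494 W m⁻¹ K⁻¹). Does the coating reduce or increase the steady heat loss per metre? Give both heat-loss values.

increases: 16.8 → 41.1 W/m

Critical radius for a cylinder: r_cr = k/h = 0.0524 m = 5.24 cm.
Outer radius after coating: r₂ = 0.00422 + 0.00921 = 0.01343 m.
Since r₁ < r_cr and r₂ ≤ r_cr, the coating moves toward the maximum at r_cr — heat loss rises.
Bare: R = 1/(2πr₁h) = 4.004 m·K/W; Q = 67.1/4.004 = 16.8 W/m.
Coated: R = R_cond + R_conv = 1.631 m·K/W; Q = 67.1/1.631 = 41.1 W/m.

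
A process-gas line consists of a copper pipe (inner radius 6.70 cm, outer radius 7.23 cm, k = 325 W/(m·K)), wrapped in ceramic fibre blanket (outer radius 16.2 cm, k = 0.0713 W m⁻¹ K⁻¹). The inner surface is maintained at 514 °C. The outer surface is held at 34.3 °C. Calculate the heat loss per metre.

Q' = 266 W/m

Series thermal resistances, inner to outer:
  R'_copper = ln(0.0723/0.0670)/(2πk) = 0.07613/(2π·325) = 3.728×10^-5 m·K/W
  R'_ceramic fibre blanket = ln(0.162/0.0723)/(2πk) = 0.8068/(2π·0.0713) = 1.801 m·K/W
ΣR = 3.728×10^-5 + 1.801 = 1.801 m·K/W
Q' = ΔT/ΣR = (514 °C − 34.3 °C)/1.801 = 266 W/m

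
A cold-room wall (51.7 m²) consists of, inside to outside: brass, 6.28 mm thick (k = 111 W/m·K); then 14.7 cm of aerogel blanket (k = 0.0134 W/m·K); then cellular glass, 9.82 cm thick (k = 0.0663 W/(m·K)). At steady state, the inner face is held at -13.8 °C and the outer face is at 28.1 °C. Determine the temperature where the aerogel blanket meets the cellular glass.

T = 23.1 °C

Series thermal resistances, inner to outer:
  R_brass = L/(kA) = 0.00628/(111·51.7) = 1.094×10^-6 K/W
  R_aerogel blanket = L/(kA) = 0.147/(0.0134·51.7) = 0.2122 K/W
  R_cellular glass = L/(kA) = 0.0982/(0.0663·51.7) = 0.02865 K/W
ΣR = 1.094×10^-6 + 0.2122 + 0.02865 = 0.2409 K/W
Q = ΔT/ΣR = (-13.8 °C − 28.1 °C)/0.2409 = -173.9 W
From the inner boundary to the aerogel blanket/cellular glass interface, ΣR_partial = 0.2122 K/W.
T_interface = T_in − Q·ΣR_partial = -13.8 °C − (-173.9)(0.2122) = 23.1 °C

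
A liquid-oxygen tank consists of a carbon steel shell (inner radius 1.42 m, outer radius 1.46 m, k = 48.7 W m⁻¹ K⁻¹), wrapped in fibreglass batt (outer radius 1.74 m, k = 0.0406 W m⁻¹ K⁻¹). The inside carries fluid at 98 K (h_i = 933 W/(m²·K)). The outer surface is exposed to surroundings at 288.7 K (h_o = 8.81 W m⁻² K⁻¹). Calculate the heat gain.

Series thermal resistances, inner to outer:
  R_conv,in = 1/(4πr²h) = 1/(4π·1.42²·933) = 4.230×10^-5 K/W
  R_carbon steel = (1/1.42 − 1/1.46)/(4πk) = 0.01929/(4π·48.7) = 3.153×10^-5 K/W
  R_fibreglass batt = (1/1.46 − 1/1.74)/(4πk) = 0.1102/(4π·0.0406) = 0.2160 K/W
  R_conv,out = 1/(4πr²h) = 1/(4π·1.74²·8.81) = 0.002983 K/W
ΣR = 4.230×10^-5 + 3.153×10^-5 + 0.2160 + 0.002983 = 0.2191 K/W
Q = ΔT/ΣR = (98 K − 288.7 K)/0.2191 = -870 W
(Negative Q ⇒ heat flows inward; heat gain = 870 W.)

Q = 870 W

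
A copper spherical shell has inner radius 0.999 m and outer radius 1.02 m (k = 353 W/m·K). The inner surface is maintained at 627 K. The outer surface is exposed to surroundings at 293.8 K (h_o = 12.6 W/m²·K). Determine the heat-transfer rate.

Series thermal resistances, inner to outer:
  R_copper = (1/0.999 − 1/1.02)/(4πk) = 0.02061/(4π·353) = 4.646×10^-6 K/W
  R_conv,out = 1/(4πr²h) = 1/(4π·1.02²·12.6) = 0.006070 K/W
ΣR = 4.646×10^-6 + 0.006070 = 0.006075 K/W
Q = ΔT/ΣR = (627 K − 293.8 K)/0.006075 = 54800 W

Q = 54.8 kW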